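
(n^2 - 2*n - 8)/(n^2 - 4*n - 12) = (n - 4)/(n - 6)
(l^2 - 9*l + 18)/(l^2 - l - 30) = (l - 3)/(l + 5)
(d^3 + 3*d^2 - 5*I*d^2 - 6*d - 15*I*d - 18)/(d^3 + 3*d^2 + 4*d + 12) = (d - 3*I)/(d + 2*I)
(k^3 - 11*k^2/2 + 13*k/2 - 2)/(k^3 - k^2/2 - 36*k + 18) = (k^2 - 5*k + 4)/(k^2 - 36)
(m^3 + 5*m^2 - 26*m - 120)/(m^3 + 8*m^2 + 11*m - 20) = (m^2 + m - 30)/(m^2 + 4*m - 5)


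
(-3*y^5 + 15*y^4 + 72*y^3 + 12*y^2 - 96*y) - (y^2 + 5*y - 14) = -3*y^5 + 15*y^4 + 72*y^3 + 11*y^2 - 101*y + 14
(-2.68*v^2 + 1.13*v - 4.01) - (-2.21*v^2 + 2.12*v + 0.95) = -0.47*v^2 - 0.99*v - 4.96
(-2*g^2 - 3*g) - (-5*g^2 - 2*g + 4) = 3*g^2 - g - 4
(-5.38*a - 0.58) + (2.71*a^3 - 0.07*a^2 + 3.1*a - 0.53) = 2.71*a^3 - 0.07*a^2 - 2.28*a - 1.11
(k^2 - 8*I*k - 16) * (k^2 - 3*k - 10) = k^4 - 3*k^3 - 8*I*k^3 - 26*k^2 + 24*I*k^2 + 48*k + 80*I*k + 160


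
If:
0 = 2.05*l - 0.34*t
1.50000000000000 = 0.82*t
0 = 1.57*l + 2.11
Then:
No Solution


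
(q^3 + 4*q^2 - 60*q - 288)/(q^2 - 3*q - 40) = (q^2 + 12*q + 36)/(q + 5)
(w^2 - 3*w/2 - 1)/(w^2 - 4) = (w + 1/2)/(w + 2)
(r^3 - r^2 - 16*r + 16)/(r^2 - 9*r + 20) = (r^2 + 3*r - 4)/(r - 5)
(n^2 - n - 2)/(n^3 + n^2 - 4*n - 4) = 1/(n + 2)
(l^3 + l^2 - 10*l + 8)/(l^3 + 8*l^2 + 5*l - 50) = (l^2 + 3*l - 4)/(l^2 + 10*l + 25)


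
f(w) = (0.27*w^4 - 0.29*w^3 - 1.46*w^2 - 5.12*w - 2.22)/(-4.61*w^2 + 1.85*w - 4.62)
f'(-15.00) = 1.79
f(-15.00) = -13.46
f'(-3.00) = 0.32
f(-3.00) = -0.57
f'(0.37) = 1.05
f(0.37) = 0.95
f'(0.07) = 1.33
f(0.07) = 0.57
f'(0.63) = 0.47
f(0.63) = 1.15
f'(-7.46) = 0.89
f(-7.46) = -3.31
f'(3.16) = -0.45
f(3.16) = 0.34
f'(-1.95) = 0.17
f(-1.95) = -0.32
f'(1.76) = -0.41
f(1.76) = 0.94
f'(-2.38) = 0.23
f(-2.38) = -0.41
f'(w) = (9.22*w - 1.85)*(0.27*w^4 - 0.29*w^3 - 1.46*w^2 - 5.12*w - 2.22)/(-4.61*w^2 + 1.85*w - 4.62)^2 + (1.08*w^3 - 0.87*w^2 - 2.92*w - 5.12)/(-4.61*w^2 + 1.85*w - 4.62)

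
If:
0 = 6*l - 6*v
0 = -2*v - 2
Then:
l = -1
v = -1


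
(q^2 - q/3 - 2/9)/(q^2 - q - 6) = (-q^2 + q/3 + 2/9)/(-q^2 + q + 6)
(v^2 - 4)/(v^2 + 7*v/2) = 2*(v^2 - 4)/(v*(2*v + 7))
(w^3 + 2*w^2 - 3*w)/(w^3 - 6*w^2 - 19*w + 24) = w/(w - 8)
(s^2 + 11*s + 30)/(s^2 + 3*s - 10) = (s + 6)/(s - 2)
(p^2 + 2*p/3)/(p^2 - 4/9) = 3*p/(3*p - 2)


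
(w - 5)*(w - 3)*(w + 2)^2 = w^4 - 4*w^3 - 13*w^2 + 28*w + 60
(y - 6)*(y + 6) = y^2 - 36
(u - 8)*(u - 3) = u^2 - 11*u + 24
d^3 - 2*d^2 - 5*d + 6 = (d - 3)*(d - 1)*(d + 2)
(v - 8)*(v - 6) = v^2 - 14*v + 48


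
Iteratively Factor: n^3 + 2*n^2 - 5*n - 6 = (n + 3)*(n^2 - n - 2) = (n + 1)*(n + 3)*(n - 2)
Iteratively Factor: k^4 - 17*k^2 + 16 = (k + 1)*(k^3 - k^2 - 16*k + 16) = (k + 1)*(k + 4)*(k^2 - 5*k + 4) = (k - 4)*(k + 1)*(k + 4)*(k - 1)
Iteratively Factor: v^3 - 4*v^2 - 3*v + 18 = (v + 2)*(v^2 - 6*v + 9) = (v - 3)*(v + 2)*(v - 3)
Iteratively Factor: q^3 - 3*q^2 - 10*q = (q - 5)*(q^2 + 2*q) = (q - 5)*(q + 2)*(q)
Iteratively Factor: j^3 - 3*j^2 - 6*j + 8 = (j - 4)*(j^2 + j - 2) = (j - 4)*(j + 2)*(j - 1)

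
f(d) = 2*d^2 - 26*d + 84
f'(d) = 4*d - 26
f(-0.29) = 91.71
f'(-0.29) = -27.16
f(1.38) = 51.93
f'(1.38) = -20.48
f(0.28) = 76.88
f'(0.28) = -24.88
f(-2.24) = 152.28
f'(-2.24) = -34.96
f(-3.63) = 204.73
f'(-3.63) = -40.52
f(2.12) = 37.87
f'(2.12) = -17.52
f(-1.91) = 140.96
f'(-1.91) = -33.64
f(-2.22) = 151.58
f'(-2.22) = -34.88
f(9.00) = 12.00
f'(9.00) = 10.00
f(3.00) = 24.00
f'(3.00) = -14.00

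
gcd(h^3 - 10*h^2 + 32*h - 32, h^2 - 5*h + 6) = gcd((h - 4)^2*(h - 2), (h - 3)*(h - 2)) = h - 2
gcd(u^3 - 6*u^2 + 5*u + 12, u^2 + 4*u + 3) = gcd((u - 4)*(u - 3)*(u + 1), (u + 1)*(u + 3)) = u + 1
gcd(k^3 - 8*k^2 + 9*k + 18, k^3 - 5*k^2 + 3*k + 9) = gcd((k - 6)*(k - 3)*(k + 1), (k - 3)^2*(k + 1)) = k^2 - 2*k - 3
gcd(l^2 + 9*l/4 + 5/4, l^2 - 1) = l + 1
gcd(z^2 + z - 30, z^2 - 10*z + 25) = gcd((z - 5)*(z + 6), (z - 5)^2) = z - 5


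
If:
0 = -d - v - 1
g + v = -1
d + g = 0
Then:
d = 0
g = 0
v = -1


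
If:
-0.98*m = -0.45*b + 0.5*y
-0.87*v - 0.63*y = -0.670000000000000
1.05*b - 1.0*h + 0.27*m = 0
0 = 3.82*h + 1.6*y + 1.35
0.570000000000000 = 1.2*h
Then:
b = 0.17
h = 0.48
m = 1.09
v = 2.20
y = -1.98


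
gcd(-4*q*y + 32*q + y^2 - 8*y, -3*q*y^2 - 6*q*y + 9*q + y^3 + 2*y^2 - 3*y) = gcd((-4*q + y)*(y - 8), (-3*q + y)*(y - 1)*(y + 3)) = 1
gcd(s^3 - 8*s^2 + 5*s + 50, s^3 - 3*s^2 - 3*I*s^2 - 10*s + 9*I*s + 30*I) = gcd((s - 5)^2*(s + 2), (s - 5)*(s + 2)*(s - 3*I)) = s^2 - 3*s - 10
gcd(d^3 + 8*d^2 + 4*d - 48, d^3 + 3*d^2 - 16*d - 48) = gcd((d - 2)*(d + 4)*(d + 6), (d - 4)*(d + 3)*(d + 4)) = d + 4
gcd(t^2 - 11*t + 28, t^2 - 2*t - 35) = t - 7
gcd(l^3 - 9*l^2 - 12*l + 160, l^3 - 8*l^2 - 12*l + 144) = l + 4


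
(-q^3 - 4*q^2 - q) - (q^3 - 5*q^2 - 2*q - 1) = -2*q^3 + q^2 + q + 1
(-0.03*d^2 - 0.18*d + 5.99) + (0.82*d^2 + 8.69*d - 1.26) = 0.79*d^2 + 8.51*d + 4.73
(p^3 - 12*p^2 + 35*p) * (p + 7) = p^4 - 5*p^3 - 49*p^2 + 245*p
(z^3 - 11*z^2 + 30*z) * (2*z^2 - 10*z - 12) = 2*z^5 - 32*z^4 + 158*z^3 - 168*z^2 - 360*z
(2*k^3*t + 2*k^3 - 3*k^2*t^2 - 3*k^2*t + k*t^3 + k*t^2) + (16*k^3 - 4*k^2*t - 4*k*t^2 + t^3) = 2*k^3*t + 18*k^3 - 3*k^2*t^2 - 7*k^2*t + k*t^3 - 3*k*t^2 + t^3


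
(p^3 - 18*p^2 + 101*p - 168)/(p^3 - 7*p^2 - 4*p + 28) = (p^2 - 11*p + 24)/(p^2 - 4)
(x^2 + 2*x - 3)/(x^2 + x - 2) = (x + 3)/(x + 2)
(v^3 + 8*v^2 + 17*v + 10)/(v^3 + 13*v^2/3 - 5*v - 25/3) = 3*(v + 2)/(3*v - 5)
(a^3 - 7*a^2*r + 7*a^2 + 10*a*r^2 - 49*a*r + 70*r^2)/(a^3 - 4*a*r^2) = (a^2 - 5*a*r + 7*a - 35*r)/(a*(a + 2*r))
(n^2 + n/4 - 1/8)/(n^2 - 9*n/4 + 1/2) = (n + 1/2)/(n - 2)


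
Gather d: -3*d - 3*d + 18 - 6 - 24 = -6*d - 12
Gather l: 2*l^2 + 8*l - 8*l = 2*l^2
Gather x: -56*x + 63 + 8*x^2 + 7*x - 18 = 8*x^2 - 49*x + 45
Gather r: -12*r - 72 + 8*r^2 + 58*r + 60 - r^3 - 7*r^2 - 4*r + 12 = -r^3 + r^2 + 42*r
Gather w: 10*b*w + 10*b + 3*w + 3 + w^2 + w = 10*b + w^2 + w*(10*b + 4) + 3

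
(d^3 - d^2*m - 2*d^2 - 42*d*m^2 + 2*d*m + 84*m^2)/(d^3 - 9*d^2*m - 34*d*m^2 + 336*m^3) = (d - 2)/(d - 8*m)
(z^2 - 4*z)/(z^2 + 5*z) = (z - 4)/(z + 5)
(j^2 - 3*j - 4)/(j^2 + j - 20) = (j + 1)/(j + 5)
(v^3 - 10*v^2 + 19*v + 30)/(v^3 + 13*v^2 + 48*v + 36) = (v^2 - 11*v + 30)/(v^2 + 12*v + 36)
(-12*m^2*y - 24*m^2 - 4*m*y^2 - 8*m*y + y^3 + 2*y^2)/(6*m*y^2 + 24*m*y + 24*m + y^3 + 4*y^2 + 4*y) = (-12*m^2 - 4*m*y + y^2)/(6*m*y + 12*m + y^2 + 2*y)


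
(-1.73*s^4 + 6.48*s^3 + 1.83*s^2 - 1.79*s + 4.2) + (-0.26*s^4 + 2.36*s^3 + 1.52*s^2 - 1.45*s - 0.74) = -1.99*s^4 + 8.84*s^3 + 3.35*s^2 - 3.24*s + 3.46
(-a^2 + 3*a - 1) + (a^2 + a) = 4*a - 1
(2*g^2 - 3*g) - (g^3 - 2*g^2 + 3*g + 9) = -g^3 + 4*g^2 - 6*g - 9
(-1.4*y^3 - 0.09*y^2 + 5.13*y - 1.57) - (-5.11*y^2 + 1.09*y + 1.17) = -1.4*y^3 + 5.02*y^2 + 4.04*y - 2.74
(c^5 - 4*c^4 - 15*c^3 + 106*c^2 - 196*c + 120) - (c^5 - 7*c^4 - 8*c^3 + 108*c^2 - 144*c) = 3*c^4 - 7*c^3 - 2*c^2 - 52*c + 120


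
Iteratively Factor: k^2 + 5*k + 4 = (k + 1)*(k + 4)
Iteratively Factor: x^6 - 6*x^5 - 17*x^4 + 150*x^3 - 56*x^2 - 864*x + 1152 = (x - 4)*(x^5 - 2*x^4 - 25*x^3 + 50*x^2 + 144*x - 288) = (x - 4)*(x + 3)*(x^4 - 5*x^3 - 10*x^2 + 80*x - 96) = (x - 4)*(x - 3)*(x + 3)*(x^3 - 2*x^2 - 16*x + 32) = (x - 4)^2*(x - 3)*(x + 3)*(x^2 + 2*x - 8) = (x - 4)^2*(x - 3)*(x - 2)*(x + 3)*(x + 4)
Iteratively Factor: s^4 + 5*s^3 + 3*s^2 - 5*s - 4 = (s + 1)*(s^3 + 4*s^2 - s - 4) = (s + 1)^2*(s^2 + 3*s - 4) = (s - 1)*(s + 1)^2*(s + 4)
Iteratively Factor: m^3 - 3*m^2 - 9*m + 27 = (m - 3)*(m^2 - 9) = (m - 3)*(m + 3)*(m - 3)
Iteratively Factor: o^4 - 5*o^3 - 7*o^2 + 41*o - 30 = (o - 2)*(o^3 - 3*o^2 - 13*o + 15) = (o - 5)*(o - 2)*(o^2 + 2*o - 3) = (o - 5)*(o - 2)*(o - 1)*(o + 3)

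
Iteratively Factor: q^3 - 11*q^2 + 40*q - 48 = (q - 4)*(q^2 - 7*q + 12) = (q - 4)*(q - 3)*(q - 4)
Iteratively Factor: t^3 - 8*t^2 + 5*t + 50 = (t + 2)*(t^2 - 10*t + 25) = (t - 5)*(t + 2)*(t - 5)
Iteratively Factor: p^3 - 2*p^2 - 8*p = (p + 2)*(p^2 - 4*p) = (p - 4)*(p + 2)*(p)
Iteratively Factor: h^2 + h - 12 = (h - 3)*(h + 4)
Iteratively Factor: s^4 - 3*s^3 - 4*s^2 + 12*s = (s + 2)*(s^3 - 5*s^2 + 6*s) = s*(s + 2)*(s^2 - 5*s + 6) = s*(s - 2)*(s + 2)*(s - 3)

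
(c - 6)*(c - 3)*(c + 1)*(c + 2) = c^4 - 6*c^3 - 7*c^2 + 36*c + 36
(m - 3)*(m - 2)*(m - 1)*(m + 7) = m^4 + m^3 - 31*m^2 + 71*m - 42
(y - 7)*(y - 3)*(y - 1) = y^3 - 11*y^2 + 31*y - 21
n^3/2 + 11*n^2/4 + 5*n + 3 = (n/2 + 1)*(n + 3/2)*(n + 2)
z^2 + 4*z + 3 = (z + 1)*(z + 3)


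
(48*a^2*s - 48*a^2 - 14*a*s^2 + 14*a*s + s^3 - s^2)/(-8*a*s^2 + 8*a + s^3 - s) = (-6*a + s)/(s + 1)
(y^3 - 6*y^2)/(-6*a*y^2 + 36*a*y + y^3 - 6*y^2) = y/(-6*a + y)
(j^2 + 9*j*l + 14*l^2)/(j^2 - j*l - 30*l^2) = (j^2 + 9*j*l + 14*l^2)/(j^2 - j*l - 30*l^2)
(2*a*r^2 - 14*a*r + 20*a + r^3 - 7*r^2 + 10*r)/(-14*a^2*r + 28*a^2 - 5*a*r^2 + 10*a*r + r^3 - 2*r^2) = (r - 5)/(-7*a + r)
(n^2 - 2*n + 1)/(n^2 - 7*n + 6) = (n - 1)/(n - 6)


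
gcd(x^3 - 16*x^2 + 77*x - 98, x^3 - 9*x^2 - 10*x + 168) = x - 7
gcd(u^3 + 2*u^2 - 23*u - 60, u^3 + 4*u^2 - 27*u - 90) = u^2 - 2*u - 15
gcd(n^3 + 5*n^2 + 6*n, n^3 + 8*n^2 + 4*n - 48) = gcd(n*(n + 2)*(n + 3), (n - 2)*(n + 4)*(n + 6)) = 1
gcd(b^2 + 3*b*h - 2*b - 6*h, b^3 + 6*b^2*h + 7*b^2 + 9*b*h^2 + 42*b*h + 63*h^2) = b + 3*h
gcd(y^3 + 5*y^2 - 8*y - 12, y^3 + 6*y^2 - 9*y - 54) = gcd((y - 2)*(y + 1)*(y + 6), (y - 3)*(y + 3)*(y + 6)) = y + 6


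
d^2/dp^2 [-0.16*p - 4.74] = 0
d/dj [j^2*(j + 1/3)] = j*(9*j + 2)/3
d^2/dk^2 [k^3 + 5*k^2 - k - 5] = 6*k + 10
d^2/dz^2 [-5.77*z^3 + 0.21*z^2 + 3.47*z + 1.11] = 0.42 - 34.62*z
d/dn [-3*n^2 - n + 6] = -6*n - 1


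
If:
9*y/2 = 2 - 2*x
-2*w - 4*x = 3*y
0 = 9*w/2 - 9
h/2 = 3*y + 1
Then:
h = 10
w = 2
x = -2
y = 4/3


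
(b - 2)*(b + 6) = b^2 + 4*b - 12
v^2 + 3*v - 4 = (v - 1)*(v + 4)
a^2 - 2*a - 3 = (a - 3)*(a + 1)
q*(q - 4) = q^2 - 4*q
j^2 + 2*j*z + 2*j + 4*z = (j + 2)*(j + 2*z)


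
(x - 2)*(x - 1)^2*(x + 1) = x^4 - 3*x^3 + x^2 + 3*x - 2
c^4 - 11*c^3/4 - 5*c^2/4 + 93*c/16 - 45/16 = (c - 5/2)*(c - 1)*(c - 3/4)*(c + 3/2)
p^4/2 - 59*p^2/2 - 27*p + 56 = (p/2 + 1)*(p - 8)*(p - 1)*(p + 7)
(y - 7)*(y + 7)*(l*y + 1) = l*y^3 - 49*l*y + y^2 - 49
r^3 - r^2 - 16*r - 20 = (r - 5)*(r + 2)^2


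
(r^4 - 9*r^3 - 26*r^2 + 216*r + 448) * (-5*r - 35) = -5*r^5 + 10*r^4 + 445*r^3 - 170*r^2 - 9800*r - 15680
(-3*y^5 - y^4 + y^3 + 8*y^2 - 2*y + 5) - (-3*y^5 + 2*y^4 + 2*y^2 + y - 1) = -3*y^4 + y^3 + 6*y^2 - 3*y + 6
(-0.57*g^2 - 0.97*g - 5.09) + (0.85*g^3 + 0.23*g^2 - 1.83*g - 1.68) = 0.85*g^3 - 0.34*g^2 - 2.8*g - 6.77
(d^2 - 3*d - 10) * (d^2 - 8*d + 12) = d^4 - 11*d^3 + 26*d^2 + 44*d - 120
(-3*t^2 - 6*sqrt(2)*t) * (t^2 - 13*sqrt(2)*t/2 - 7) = -3*t^4 + 27*sqrt(2)*t^3/2 + 99*t^2 + 42*sqrt(2)*t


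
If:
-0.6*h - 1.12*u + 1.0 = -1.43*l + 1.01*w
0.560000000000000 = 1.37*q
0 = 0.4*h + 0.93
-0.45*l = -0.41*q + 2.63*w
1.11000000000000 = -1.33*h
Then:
No Solution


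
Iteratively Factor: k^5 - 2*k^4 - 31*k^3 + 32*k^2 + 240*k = (k)*(k^4 - 2*k^3 - 31*k^2 + 32*k + 240) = k*(k + 4)*(k^3 - 6*k^2 - 7*k + 60) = k*(k - 4)*(k + 4)*(k^2 - 2*k - 15) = k*(k - 5)*(k - 4)*(k + 4)*(k + 3)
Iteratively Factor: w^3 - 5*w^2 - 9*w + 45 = (w - 5)*(w^2 - 9) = (w - 5)*(w + 3)*(w - 3)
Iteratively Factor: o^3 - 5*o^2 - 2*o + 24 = (o - 3)*(o^2 - 2*o - 8) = (o - 3)*(o + 2)*(o - 4)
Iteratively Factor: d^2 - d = (d)*(d - 1)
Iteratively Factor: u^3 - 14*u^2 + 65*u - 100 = (u - 5)*(u^2 - 9*u + 20) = (u - 5)^2*(u - 4)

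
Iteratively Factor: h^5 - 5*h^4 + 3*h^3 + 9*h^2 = (h - 3)*(h^4 - 2*h^3 - 3*h^2) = h*(h - 3)*(h^3 - 2*h^2 - 3*h) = h^2*(h - 3)*(h^2 - 2*h - 3) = h^2*(h - 3)*(h + 1)*(h - 3)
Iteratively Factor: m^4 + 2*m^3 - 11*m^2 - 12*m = (m)*(m^3 + 2*m^2 - 11*m - 12) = m*(m - 3)*(m^2 + 5*m + 4) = m*(m - 3)*(m + 1)*(m + 4)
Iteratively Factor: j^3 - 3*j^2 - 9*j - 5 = (j + 1)*(j^2 - 4*j - 5) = (j - 5)*(j + 1)*(j + 1)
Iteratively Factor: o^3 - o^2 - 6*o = (o + 2)*(o^2 - 3*o) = o*(o + 2)*(o - 3)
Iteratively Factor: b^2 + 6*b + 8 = (b + 4)*(b + 2)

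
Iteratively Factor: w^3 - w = (w + 1)*(w^2 - w) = w*(w + 1)*(w - 1)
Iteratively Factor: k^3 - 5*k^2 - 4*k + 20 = (k + 2)*(k^2 - 7*k + 10) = (k - 5)*(k + 2)*(k - 2)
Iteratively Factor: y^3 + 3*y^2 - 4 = (y + 2)*(y^2 + y - 2) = (y + 2)^2*(y - 1)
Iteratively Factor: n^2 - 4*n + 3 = (n - 1)*(n - 3)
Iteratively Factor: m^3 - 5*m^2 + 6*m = (m)*(m^2 - 5*m + 6) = m*(m - 2)*(m - 3)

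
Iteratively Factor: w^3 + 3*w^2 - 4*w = (w)*(w^2 + 3*w - 4) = w*(w - 1)*(w + 4)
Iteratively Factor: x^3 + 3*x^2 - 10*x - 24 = (x + 4)*(x^2 - x - 6) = (x - 3)*(x + 4)*(x + 2)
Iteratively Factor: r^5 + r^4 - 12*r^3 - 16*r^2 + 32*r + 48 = (r + 2)*(r^4 - r^3 - 10*r^2 + 4*r + 24) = (r + 2)^2*(r^3 - 3*r^2 - 4*r + 12) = (r - 2)*(r + 2)^2*(r^2 - r - 6) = (r - 2)*(r + 2)^3*(r - 3)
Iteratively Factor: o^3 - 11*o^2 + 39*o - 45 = (o - 5)*(o^2 - 6*o + 9) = (o - 5)*(o - 3)*(o - 3)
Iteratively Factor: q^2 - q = (q)*(q - 1)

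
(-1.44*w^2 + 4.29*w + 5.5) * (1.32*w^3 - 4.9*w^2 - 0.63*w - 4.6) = -1.9008*w^5 + 12.7188*w^4 - 12.8538*w^3 - 23.0287*w^2 - 23.199*w - 25.3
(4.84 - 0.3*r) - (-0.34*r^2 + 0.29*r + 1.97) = 0.34*r^2 - 0.59*r + 2.87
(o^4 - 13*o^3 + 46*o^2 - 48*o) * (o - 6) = o^5 - 19*o^4 + 124*o^3 - 324*o^2 + 288*o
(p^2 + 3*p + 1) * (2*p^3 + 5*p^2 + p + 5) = 2*p^5 + 11*p^4 + 18*p^3 + 13*p^2 + 16*p + 5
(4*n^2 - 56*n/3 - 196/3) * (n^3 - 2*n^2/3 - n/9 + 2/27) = 4*n^5 - 64*n^4/3 - 160*n^3/3 + 1240*n^2/27 + 476*n/81 - 392/81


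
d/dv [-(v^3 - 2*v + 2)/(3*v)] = 2*(1 - v^3)/(3*v^2)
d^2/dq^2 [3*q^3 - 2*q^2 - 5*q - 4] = 18*q - 4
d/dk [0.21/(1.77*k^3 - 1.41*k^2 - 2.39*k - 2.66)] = (-1.1151*k^2 + 0.5922*k + 0.5019)/(-1.77*k^3 + 1.41*k^2 + 2.39*k + 2.66)^2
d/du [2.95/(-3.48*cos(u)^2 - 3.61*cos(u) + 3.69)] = -(20.532*cos(u) + 10.6495)*sin(u)/(3.48*cos(u)^2 + 3.61*cos(u) - 3.69)^2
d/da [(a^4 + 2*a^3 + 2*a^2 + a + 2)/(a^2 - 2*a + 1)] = (2*a^4 - 2*a^3 - 6*a^2 - 5*a - 5)/(a^3 - 3*a^2 + 3*a - 1)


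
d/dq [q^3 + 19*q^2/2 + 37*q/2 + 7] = 3*q^2 + 19*q + 37/2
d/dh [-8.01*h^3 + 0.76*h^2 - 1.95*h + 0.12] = -24.03*h^2 + 1.52*h - 1.95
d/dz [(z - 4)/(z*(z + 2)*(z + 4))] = 2*(-z^3 + 3*z^2 + 24*z + 16)/(z^2*(z^4 + 12*z^3 + 52*z^2 + 96*z + 64))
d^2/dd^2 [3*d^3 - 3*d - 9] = 18*d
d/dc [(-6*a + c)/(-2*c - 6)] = 3*(-2*a - 1)/(2*(c^2 + 6*c + 9))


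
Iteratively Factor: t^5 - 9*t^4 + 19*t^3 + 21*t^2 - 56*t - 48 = (t - 4)*(t^4 - 5*t^3 - t^2 + 17*t + 12) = (t - 4)*(t + 1)*(t^3 - 6*t^2 + 5*t + 12) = (t - 4)*(t - 3)*(t + 1)*(t^2 - 3*t - 4) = (t - 4)*(t - 3)*(t + 1)^2*(t - 4)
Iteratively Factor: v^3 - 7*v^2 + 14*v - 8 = (v - 2)*(v^2 - 5*v + 4) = (v - 4)*(v - 2)*(v - 1)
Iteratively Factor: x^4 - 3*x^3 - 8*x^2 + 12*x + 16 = (x + 1)*(x^3 - 4*x^2 - 4*x + 16) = (x - 4)*(x + 1)*(x^2 - 4) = (x - 4)*(x + 1)*(x + 2)*(x - 2)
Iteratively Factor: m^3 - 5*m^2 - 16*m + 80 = (m - 4)*(m^2 - m - 20) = (m - 5)*(m - 4)*(m + 4)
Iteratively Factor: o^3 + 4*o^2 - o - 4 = (o - 1)*(o^2 + 5*o + 4) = (o - 1)*(o + 1)*(o + 4)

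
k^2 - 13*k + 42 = (k - 7)*(k - 6)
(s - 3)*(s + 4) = s^2 + s - 12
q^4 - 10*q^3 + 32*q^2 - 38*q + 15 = (q - 5)*(q - 3)*(q - 1)^2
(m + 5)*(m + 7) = m^2 + 12*m + 35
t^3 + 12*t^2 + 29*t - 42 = (t - 1)*(t + 6)*(t + 7)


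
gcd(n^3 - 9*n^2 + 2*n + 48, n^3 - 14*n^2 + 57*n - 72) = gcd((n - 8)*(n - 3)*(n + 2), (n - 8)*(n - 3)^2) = n^2 - 11*n + 24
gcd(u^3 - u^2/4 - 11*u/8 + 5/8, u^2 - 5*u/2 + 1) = u - 1/2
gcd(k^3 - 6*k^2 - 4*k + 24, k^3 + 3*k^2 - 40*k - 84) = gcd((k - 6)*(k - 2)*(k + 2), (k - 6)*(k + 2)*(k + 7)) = k^2 - 4*k - 12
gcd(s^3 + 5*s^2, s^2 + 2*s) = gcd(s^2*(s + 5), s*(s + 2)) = s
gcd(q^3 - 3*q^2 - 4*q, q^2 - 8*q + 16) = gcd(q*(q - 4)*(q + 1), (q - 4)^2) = q - 4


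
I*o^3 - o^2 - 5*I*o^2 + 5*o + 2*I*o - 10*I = (o - 5)*(o + 2*I)*(I*o + 1)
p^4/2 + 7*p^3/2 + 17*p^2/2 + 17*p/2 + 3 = (p/2 + 1/2)*(p + 1)*(p + 2)*(p + 3)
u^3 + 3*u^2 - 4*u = u*(u - 1)*(u + 4)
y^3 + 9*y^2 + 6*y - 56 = (y - 2)*(y + 4)*(y + 7)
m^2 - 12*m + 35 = (m - 7)*(m - 5)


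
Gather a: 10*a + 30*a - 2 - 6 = 40*a - 8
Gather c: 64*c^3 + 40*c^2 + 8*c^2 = 64*c^3 + 48*c^2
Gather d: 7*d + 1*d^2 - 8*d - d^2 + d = 0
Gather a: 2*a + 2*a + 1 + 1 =4*a + 2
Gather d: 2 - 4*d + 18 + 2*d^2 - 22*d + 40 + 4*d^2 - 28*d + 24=6*d^2 - 54*d + 84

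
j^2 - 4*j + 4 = (j - 2)^2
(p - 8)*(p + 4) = p^2 - 4*p - 32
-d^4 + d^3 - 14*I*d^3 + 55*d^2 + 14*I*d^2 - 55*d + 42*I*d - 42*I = (d + 6*I)*(d + 7*I)*(-I*d + 1)*(-I*d + I)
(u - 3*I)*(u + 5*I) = u^2 + 2*I*u + 15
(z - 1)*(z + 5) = z^2 + 4*z - 5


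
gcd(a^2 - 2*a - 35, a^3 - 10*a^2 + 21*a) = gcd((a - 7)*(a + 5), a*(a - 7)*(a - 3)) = a - 7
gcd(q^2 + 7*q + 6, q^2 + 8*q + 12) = q + 6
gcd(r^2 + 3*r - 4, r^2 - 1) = r - 1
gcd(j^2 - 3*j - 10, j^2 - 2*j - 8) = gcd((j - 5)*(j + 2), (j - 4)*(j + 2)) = j + 2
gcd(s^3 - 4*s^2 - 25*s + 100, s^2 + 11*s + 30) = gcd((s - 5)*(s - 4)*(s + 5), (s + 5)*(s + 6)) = s + 5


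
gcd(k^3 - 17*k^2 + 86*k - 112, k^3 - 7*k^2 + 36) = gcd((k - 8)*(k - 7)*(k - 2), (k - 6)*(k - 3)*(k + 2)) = 1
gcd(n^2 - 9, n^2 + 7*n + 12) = n + 3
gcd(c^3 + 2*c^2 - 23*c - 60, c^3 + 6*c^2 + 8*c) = c + 4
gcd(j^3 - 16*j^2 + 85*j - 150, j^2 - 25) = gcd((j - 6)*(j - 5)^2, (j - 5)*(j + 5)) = j - 5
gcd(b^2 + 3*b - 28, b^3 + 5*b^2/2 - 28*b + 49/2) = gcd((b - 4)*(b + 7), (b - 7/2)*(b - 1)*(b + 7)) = b + 7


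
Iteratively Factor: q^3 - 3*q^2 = (q)*(q^2 - 3*q) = q*(q - 3)*(q)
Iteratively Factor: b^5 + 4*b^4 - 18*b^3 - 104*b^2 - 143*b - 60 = (b + 1)*(b^4 + 3*b^3 - 21*b^2 - 83*b - 60) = (b + 1)^2*(b^3 + 2*b^2 - 23*b - 60) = (b + 1)^2*(b + 4)*(b^2 - 2*b - 15) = (b + 1)^2*(b + 3)*(b + 4)*(b - 5)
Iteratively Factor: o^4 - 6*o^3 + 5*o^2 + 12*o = (o - 4)*(o^3 - 2*o^2 - 3*o) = (o - 4)*(o - 3)*(o^2 + o) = o*(o - 4)*(o - 3)*(o + 1)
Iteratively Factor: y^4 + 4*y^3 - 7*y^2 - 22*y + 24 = (y + 4)*(y^3 - 7*y + 6) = (y - 2)*(y + 4)*(y^2 + 2*y - 3) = (y - 2)*(y + 3)*(y + 4)*(y - 1)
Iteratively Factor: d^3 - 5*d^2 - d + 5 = (d - 5)*(d^2 - 1) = (d - 5)*(d + 1)*(d - 1)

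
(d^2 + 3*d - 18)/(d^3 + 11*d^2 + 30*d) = (d - 3)/(d*(d + 5))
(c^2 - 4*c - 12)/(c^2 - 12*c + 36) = (c + 2)/(c - 6)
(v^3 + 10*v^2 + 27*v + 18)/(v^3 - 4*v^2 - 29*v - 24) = (v + 6)/(v - 8)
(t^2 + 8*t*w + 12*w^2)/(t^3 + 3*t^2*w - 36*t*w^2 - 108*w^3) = (t + 2*w)/(t^2 - 3*t*w - 18*w^2)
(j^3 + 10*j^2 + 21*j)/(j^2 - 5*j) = (j^2 + 10*j + 21)/(j - 5)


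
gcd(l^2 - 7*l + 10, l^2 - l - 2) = l - 2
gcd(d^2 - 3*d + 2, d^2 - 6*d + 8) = d - 2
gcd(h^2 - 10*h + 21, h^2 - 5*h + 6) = h - 3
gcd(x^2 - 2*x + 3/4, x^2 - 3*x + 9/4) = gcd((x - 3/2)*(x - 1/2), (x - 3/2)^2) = x - 3/2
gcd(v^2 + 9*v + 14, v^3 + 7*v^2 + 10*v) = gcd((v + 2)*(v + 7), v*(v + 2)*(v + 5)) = v + 2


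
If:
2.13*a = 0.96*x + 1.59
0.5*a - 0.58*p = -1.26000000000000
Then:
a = 0.450704225352113*x + 0.746478873239437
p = 0.388538125303545*x + 2.81593006313745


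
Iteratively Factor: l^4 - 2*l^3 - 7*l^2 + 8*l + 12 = (l + 2)*(l^3 - 4*l^2 + l + 6) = (l - 2)*(l + 2)*(l^2 - 2*l - 3) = (l - 3)*(l - 2)*(l + 2)*(l + 1)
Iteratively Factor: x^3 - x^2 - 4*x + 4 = (x - 2)*(x^2 + x - 2) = (x - 2)*(x + 2)*(x - 1)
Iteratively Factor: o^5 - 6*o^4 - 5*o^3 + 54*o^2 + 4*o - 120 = (o + 2)*(o^4 - 8*o^3 + 11*o^2 + 32*o - 60) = (o - 2)*(o + 2)*(o^3 - 6*o^2 - o + 30) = (o - 3)*(o - 2)*(o + 2)*(o^2 - 3*o - 10) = (o - 5)*(o - 3)*(o - 2)*(o + 2)*(o + 2)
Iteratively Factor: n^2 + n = (n + 1)*(n)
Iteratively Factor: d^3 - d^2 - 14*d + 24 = (d - 3)*(d^2 + 2*d - 8) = (d - 3)*(d + 4)*(d - 2)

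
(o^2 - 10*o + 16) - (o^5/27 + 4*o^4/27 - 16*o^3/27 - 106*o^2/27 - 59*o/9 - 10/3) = -o^5/27 - 4*o^4/27 + 16*o^3/27 + 133*o^2/27 - 31*o/9 + 58/3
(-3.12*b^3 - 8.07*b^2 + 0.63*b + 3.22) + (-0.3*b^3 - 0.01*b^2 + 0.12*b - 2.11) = -3.42*b^3 - 8.08*b^2 + 0.75*b + 1.11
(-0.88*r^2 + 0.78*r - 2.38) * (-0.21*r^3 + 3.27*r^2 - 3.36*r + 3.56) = 0.1848*r^5 - 3.0414*r^4 + 6.0072*r^3 - 13.5362*r^2 + 10.7736*r - 8.4728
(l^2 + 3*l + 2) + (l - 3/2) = l^2 + 4*l + 1/2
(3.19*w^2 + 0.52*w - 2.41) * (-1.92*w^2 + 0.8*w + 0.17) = -6.1248*w^4 + 1.5536*w^3 + 5.5855*w^2 - 1.8396*w - 0.4097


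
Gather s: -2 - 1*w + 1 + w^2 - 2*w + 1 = w^2 - 3*w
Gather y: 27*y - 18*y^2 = -18*y^2 + 27*y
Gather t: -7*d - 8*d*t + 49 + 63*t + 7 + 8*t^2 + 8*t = -7*d + 8*t^2 + t*(71 - 8*d) + 56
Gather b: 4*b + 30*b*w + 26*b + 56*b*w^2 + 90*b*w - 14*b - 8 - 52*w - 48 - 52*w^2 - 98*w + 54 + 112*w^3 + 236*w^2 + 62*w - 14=b*(56*w^2 + 120*w + 16) + 112*w^3 + 184*w^2 - 88*w - 16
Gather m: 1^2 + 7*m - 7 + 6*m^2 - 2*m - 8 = 6*m^2 + 5*m - 14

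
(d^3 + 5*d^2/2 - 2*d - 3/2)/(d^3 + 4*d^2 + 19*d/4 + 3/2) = 2*(d^2 + 2*d - 3)/(2*d^2 + 7*d + 6)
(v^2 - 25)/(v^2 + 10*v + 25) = (v - 5)/(v + 5)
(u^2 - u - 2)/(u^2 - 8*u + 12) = (u + 1)/(u - 6)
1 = 1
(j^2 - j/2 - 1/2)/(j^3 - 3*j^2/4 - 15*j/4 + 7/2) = 2*(2*j + 1)/(4*j^2 + j - 14)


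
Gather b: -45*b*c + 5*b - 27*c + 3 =b*(5 - 45*c) - 27*c + 3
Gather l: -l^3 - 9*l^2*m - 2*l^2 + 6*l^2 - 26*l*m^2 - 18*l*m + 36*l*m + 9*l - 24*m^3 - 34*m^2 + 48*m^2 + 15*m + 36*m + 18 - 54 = -l^3 + l^2*(4 - 9*m) + l*(-26*m^2 + 18*m + 9) - 24*m^3 + 14*m^2 + 51*m - 36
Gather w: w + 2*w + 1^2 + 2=3*w + 3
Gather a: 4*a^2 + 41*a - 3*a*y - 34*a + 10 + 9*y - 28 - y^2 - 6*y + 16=4*a^2 + a*(7 - 3*y) - y^2 + 3*y - 2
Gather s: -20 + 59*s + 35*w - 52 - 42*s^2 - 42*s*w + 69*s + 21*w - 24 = -42*s^2 + s*(128 - 42*w) + 56*w - 96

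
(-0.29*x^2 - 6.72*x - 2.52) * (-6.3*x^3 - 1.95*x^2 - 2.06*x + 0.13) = 1.827*x^5 + 42.9015*x^4 + 29.5774*x^3 + 18.7195*x^2 + 4.3176*x - 0.3276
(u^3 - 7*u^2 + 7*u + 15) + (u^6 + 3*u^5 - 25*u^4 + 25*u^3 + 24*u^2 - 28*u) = u^6 + 3*u^5 - 25*u^4 + 26*u^3 + 17*u^2 - 21*u + 15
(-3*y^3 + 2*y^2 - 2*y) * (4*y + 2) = -12*y^4 + 2*y^3 - 4*y^2 - 4*y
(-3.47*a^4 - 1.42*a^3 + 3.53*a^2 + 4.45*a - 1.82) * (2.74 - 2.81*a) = 9.7507*a^5 - 5.5176*a^4 - 13.8101*a^3 - 2.8323*a^2 + 17.3072*a - 4.9868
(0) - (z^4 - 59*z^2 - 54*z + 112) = -z^4 + 59*z^2 + 54*z - 112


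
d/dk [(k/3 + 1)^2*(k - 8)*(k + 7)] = 4*k^3/9 + 5*k^2/3 - 106*k/9 - 115/3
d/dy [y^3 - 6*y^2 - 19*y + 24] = 3*y^2 - 12*y - 19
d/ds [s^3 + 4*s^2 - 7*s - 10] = 3*s^2 + 8*s - 7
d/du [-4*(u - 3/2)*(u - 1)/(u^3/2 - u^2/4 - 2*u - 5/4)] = 8*(4*u^3 - 24*u^2 + 63*u - 49)/(4*u^5 - 8*u^4 - 23*u^3 + 19*u^2 + 55*u + 25)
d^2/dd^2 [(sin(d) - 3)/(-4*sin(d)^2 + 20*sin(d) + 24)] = (sin(d)^4 - 8*sin(d)^3 + 87*sin(d)^2 - 246*sin(d) + 246)/(4*(sin(d) - 6)^3*(sin(d) + 1)^2)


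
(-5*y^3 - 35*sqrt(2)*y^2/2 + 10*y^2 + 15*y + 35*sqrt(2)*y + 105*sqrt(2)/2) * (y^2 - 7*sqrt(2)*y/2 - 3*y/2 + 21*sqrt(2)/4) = -5*y^5 + 35*y^4/2 + 245*y^3/2 - 1805*y^2/4 + 2205/4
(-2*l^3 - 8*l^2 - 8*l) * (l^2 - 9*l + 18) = -2*l^5 + 10*l^4 + 28*l^3 - 72*l^2 - 144*l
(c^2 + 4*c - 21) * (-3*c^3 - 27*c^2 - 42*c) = -3*c^5 - 39*c^4 - 87*c^3 + 399*c^2 + 882*c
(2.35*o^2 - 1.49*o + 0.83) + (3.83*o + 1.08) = 2.35*o^2 + 2.34*o + 1.91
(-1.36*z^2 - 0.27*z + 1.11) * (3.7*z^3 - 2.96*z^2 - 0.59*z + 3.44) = -5.032*z^5 + 3.0266*z^4 + 5.7086*z^3 - 7.8047*z^2 - 1.5837*z + 3.8184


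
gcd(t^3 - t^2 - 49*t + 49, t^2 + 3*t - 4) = t - 1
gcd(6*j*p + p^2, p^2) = p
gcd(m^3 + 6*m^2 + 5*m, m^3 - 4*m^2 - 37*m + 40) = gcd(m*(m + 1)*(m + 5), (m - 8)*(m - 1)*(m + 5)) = m + 5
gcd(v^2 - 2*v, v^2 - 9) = 1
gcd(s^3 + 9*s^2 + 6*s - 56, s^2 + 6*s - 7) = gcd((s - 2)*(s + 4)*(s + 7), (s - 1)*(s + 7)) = s + 7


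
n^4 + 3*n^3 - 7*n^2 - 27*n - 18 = (n - 3)*(n + 1)*(n + 2)*(n + 3)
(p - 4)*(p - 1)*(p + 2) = p^3 - 3*p^2 - 6*p + 8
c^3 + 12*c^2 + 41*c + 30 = (c + 1)*(c + 5)*(c + 6)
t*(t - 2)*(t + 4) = t^3 + 2*t^2 - 8*t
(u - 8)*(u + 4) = u^2 - 4*u - 32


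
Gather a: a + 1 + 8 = a + 9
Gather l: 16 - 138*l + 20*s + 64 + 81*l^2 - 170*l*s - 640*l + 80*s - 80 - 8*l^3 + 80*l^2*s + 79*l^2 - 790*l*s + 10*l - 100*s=-8*l^3 + l^2*(80*s + 160) + l*(-960*s - 768)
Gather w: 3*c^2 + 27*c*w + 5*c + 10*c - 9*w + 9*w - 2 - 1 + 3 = 3*c^2 + 27*c*w + 15*c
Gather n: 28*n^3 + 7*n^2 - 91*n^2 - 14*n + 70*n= 28*n^3 - 84*n^2 + 56*n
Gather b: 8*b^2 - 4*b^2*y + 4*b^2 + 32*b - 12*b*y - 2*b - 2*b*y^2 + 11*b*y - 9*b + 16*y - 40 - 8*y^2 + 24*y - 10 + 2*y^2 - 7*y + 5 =b^2*(12 - 4*y) + b*(-2*y^2 - y + 21) - 6*y^2 + 33*y - 45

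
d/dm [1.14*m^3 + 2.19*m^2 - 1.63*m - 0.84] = 3.42*m^2 + 4.38*m - 1.63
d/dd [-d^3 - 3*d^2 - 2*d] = -3*d^2 - 6*d - 2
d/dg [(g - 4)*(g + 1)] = 2*g - 3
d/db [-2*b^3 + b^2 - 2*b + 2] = -6*b^2 + 2*b - 2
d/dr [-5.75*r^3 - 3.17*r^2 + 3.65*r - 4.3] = -17.25*r^2 - 6.34*r + 3.65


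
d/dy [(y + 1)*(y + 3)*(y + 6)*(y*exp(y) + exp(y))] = (y^4 + 15*y^3 + 70*y^2 + 119*y + 63)*exp(y)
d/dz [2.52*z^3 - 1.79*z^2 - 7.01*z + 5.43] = 7.56*z^2 - 3.58*z - 7.01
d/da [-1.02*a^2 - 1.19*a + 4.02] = -2.04*a - 1.19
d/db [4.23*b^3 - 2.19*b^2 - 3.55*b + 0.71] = 12.69*b^2 - 4.38*b - 3.55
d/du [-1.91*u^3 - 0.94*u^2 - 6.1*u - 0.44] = -5.73*u^2 - 1.88*u - 6.1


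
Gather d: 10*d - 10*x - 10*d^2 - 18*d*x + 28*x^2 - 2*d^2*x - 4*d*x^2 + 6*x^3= d^2*(-2*x - 10) + d*(-4*x^2 - 18*x + 10) + 6*x^3 + 28*x^2 - 10*x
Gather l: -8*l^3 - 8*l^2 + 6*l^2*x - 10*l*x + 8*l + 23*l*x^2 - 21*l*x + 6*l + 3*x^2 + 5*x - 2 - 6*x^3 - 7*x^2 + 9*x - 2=-8*l^3 + l^2*(6*x - 8) + l*(23*x^2 - 31*x + 14) - 6*x^3 - 4*x^2 + 14*x - 4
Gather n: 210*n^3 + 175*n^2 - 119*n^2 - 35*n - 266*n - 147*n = 210*n^3 + 56*n^2 - 448*n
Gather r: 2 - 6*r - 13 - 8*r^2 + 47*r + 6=-8*r^2 + 41*r - 5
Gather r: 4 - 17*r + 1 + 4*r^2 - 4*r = 4*r^2 - 21*r + 5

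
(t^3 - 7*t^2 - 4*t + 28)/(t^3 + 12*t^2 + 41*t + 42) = (t^2 - 9*t + 14)/(t^2 + 10*t + 21)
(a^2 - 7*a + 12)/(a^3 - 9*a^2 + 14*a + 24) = (a - 3)/(a^2 - 5*a - 6)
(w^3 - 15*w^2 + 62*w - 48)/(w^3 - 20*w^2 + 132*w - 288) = (w - 1)/(w - 6)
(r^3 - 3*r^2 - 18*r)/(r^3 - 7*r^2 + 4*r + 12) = r*(r + 3)/(r^2 - r - 2)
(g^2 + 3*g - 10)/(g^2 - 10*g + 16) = (g + 5)/(g - 8)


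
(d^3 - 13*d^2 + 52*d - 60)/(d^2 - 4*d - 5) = (d^2 - 8*d + 12)/(d + 1)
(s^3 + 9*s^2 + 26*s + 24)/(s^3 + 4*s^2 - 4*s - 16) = (s + 3)/(s - 2)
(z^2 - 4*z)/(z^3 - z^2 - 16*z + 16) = z/(z^2 + 3*z - 4)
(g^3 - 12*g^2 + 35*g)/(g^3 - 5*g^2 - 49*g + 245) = g/(g + 7)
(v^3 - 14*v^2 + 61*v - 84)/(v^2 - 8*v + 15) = (v^2 - 11*v + 28)/(v - 5)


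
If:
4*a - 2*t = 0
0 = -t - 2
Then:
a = -1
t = -2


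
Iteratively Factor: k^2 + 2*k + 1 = (k + 1)*(k + 1)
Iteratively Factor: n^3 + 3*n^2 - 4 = (n + 2)*(n^2 + n - 2) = (n + 2)^2*(n - 1)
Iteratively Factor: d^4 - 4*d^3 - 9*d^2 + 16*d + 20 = (d - 5)*(d^3 + d^2 - 4*d - 4) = (d - 5)*(d - 2)*(d^2 + 3*d + 2) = (d - 5)*(d - 2)*(d + 2)*(d + 1)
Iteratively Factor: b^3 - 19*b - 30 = (b + 3)*(b^2 - 3*b - 10) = (b + 2)*(b + 3)*(b - 5)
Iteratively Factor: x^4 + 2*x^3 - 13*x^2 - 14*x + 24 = (x + 4)*(x^3 - 2*x^2 - 5*x + 6) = (x - 1)*(x + 4)*(x^2 - x - 6) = (x - 1)*(x + 2)*(x + 4)*(x - 3)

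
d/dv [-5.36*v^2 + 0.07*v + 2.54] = 0.07 - 10.72*v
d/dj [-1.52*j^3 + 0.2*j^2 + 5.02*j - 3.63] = -4.56*j^2 + 0.4*j + 5.02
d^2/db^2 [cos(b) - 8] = -cos(b)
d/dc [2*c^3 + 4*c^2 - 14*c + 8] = 6*c^2 + 8*c - 14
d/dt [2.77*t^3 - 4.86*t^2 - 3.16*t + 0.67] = 8.31*t^2 - 9.72*t - 3.16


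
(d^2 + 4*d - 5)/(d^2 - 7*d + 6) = (d + 5)/(d - 6)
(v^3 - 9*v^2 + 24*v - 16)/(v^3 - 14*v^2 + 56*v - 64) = (v^2 - 5*v + 4)/(v^2 - 10*v + 16)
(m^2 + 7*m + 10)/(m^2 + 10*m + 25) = (m + 2)/(m + 5)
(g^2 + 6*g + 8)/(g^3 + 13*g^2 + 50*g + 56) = 1/(g + 7)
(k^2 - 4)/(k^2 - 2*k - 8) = (k - 2)/(k - 4)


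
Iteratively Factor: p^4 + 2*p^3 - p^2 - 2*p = (p)*(p^3 + 2*p^2 - p - 2) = p*(p - 1)*(p^2 + 3*p + 2) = p*(p - 1)*(p + 1)*(p + 2)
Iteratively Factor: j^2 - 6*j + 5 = (j - 5)*(j - 1)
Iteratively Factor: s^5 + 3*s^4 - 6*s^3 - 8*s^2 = (s + 1)*(s^4 + 2*s^3 - 8*s^2) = s*(s + 1)*(s^3 + 2*s^2 - 8*s) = s^2*(s + 1)*(s^2 + 2*s - 8) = s^2*(s - 2)*(s + 1)*(s + 4)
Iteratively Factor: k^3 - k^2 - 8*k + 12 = (k - 2)*(k^2 + k - 6) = (k - 2)^2*(k + 3)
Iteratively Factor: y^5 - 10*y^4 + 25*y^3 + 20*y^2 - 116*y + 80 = (y - 5)*(y^4 - 5*y^3 + 20*y - 16) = (y - 5)*(y - 1)*(y^3 - 4*y^2 - 4*y + 16) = (y - 5)*(y - 2)*(y - 1)*(y^2 - 2*y - 8) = (y - 5)*(y - 2)*(y - 1)*(y + 2)*(y - 4)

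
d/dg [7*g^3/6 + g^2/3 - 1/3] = g*(21*g + 4)/6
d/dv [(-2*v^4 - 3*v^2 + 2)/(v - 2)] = (-6*v^4 + 16*v^3 - 3*v^2 + 12*v - 2)/(v^2 - 4*v + 4)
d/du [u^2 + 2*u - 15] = 2*u + 2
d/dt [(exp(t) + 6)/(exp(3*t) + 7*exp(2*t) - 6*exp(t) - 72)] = (-2*exp(t) - 1)*exp(t)/(exp(4*t) + 2*exp(3*t) - 23*exp(2*t) - 24*exp(t) + 144)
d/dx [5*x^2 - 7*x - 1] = 10*x - 7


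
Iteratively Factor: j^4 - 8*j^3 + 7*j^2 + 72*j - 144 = (j + 3)*(j^3 - 11*j^2 + 40*j - 48) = (j - 4)*(j + 3)*(j^2 - 7*j + 12) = (j - 4)^2*(j + 3)*(j - 3)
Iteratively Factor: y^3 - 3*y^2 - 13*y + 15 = (y - 1)*(y^2 - 2*y - 15) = (y - 5)*(y - 1)*(y + 3)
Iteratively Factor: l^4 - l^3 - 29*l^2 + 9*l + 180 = (l - 5)*(l^3 + 4*l^2 - 9*l - 36) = (l - 5)*(l + 4)*(l^2 - 9) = (l - 5)*(l + 3)*(l + 4)*(l - 3)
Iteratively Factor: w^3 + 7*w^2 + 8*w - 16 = (w - 1)*(w^2 + 8*w + 16) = (w - 1)*(w + 4)*(w + 4)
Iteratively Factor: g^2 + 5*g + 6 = (g + 3)*(g + 2)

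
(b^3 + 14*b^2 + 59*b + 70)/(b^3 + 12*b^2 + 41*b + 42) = (b + 5)/(b + 3)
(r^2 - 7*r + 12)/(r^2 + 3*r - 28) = (r - 3)/(r + 7)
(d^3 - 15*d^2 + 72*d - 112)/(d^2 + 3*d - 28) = (d^2 - 11*d + 28)/(d + 7)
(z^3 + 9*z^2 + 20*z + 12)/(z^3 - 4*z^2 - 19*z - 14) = (z + 6)/(z - 7)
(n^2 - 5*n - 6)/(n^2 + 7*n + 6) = (n - 6)/(n + 6)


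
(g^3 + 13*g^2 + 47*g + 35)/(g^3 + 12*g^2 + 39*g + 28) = (g + 5)/(g + 4)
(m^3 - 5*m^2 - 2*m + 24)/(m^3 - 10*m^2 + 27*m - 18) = (m^2 - 2*m - 8)/(m^2 - 7*m + 6)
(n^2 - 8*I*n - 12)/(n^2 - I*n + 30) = (n - 2*I)/(n + 5*I)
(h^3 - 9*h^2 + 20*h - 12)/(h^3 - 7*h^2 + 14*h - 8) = (h - 6)/(h - 4)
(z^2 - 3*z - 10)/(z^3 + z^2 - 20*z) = (z^2 - 3*z - 10)/(z*(z^2 + z - 20))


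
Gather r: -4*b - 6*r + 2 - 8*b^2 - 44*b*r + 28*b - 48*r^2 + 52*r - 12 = -8*b^2 + 24*b - 48*r^2 + r*(46 - 44*b) - 10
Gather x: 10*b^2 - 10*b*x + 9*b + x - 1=10*b^2 + 9*b + x*(1 - 10*b) - 1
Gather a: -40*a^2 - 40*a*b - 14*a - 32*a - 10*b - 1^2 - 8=-40*a^2 + a*(-40*b - 46) - 10*b - 9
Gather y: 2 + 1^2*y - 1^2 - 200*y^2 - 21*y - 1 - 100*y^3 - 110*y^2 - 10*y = -100*y^3 - 310*y^2 - 30*y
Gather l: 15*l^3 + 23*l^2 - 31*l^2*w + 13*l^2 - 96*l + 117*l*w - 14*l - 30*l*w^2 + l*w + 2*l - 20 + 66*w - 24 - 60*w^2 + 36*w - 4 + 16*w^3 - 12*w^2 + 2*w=15*l^3 + l^2*(36 - 31*w) + l*(-30*w^2 + 118*w - 108) + 16*w^3 - 72*w^2 + 104*w - 48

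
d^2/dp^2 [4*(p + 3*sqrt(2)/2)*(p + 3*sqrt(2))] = 8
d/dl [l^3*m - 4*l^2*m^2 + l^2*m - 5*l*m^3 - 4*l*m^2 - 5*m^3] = m*(3*l^2 - 8*l*m + 2*l - 5*m^2 - 4*m)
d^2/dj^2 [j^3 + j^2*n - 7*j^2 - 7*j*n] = 6*j + 2*n - 14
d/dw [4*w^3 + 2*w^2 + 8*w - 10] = 12*w^2 + 4*w + 8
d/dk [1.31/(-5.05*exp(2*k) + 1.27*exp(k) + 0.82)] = (13.231*exp(k) - 1.6637)*exp(k)/(-5.05*exp(2*k) + 1.27*exp(k) + 0.82)^2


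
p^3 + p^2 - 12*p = p*(p - 3)*(p + 4)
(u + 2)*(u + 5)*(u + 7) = u^3 + 14*u^2 + 59*u + 70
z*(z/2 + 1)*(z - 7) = z^3/2 - 5*z^2/2 - 7*z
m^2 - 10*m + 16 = (m - 8)*(m - 2)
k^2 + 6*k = k*(k + 6)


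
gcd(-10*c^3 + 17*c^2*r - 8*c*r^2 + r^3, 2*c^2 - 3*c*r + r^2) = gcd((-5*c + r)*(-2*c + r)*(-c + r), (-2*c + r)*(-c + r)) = 2*c^2 - 3*c*r + r^2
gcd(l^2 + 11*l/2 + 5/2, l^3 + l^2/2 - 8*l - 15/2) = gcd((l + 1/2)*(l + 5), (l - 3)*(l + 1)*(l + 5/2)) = 1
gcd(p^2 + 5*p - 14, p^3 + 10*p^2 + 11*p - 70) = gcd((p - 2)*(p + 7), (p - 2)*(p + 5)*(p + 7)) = p^2 + 5*p - 14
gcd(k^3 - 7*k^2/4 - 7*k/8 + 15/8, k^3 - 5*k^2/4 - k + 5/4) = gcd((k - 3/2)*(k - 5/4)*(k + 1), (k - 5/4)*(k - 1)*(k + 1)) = k^2 - k/4 - 5/4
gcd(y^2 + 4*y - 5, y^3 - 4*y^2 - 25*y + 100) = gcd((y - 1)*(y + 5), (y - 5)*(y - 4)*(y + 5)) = y + 5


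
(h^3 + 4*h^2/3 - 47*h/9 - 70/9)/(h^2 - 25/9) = (3*h^2 - h - 14)/(3*h - 5)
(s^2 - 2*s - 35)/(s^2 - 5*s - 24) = (-s^2 + 2*s + 35)/(-s^2 + 5*s + 24)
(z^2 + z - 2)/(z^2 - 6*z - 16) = (z - 1)/(z - 8)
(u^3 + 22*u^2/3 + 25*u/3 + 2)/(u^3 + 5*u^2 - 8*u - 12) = (u + 1/3)/(u - 2)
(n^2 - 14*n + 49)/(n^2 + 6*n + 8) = (n^2 - 14*n + 49)/(n^2 + 6*n + 8)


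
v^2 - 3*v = v*(v - 3)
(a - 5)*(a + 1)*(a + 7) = a^3 + 3*a^2 - 33*a - 35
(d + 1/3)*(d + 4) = d^2 + 13*d/3 + 4/3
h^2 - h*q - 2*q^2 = (h - 2*q)*(h + q)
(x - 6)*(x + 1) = x^2 - 5*x - 6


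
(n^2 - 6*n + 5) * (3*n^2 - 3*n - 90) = 3*n^4 - 21*n^3 - 57*n^2 + 525*n - 450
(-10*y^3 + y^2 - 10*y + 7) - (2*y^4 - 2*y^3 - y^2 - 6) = -2*y^4 - 8*y^3 + 2*y^2 - 10*y + 13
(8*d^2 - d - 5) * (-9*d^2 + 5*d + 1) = -72*d^4 + 49*d^3 + 48*d^2 - 26*d - 5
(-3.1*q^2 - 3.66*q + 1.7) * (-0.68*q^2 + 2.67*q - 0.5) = 2.108*q^4 - 5.7882*q^3 - 9.3782*q^2 + 6.369*q - 0.85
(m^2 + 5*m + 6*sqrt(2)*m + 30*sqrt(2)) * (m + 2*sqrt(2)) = m^3 + 5*m^2 + 8*sqrt(2)*m^2 + 24*m + 40*sqrt(2)*m + 120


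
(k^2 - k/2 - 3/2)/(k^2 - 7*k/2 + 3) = (k + 1)/(k - 2)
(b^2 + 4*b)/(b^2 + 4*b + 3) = b*(b + 4)/(b^2 + 4*b + 3)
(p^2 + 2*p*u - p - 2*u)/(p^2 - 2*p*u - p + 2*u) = (p + 2*u)/(p - 2*u)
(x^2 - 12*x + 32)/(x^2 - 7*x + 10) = (x^2 - 12*x + 32)/(x^2 - 7*x + 10)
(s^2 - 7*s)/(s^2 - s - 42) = s/(s + 6)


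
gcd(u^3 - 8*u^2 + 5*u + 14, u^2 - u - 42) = u - 7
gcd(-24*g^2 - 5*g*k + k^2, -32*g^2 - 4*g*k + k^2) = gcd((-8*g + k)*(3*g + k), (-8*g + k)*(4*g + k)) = 8*g - k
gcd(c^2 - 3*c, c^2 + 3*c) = c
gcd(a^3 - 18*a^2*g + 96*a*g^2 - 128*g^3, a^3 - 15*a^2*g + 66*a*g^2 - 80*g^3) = a^2 - 10*a*g + 16*g^2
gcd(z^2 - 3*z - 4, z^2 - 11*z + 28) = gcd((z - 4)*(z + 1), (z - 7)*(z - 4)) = z - 4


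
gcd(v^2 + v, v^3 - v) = v^2 + v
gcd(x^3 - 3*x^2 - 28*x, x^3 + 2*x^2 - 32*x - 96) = x + 4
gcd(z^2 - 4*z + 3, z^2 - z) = z - 1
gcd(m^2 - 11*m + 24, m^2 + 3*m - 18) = m - 3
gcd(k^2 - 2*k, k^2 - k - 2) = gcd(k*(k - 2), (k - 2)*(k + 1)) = k - 2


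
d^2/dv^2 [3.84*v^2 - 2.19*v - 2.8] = 7.68000000000000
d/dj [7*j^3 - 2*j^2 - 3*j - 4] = 21*j^2 - 4*j - 3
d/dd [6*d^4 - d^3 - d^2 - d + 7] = 24*d^3 - 3*d^2 - 2*d - 1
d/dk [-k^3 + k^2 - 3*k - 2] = -3*k^2 + 2*k - 3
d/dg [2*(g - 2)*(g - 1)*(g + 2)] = 6*g^2 - 4*g - 8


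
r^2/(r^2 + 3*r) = r/(r + 3)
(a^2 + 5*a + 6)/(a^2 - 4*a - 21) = (a + 2)/(a - 7)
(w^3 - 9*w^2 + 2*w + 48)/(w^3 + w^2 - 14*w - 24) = (w^2 - 11*w + 24)/(w^2 - w - 12)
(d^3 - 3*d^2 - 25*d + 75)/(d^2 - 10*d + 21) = (d^2 - 25)/(d - 7)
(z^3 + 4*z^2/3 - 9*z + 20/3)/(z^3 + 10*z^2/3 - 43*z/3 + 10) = (z + 4)/(z + 6)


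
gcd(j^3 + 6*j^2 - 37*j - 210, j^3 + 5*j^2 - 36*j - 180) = j^2 - j - 30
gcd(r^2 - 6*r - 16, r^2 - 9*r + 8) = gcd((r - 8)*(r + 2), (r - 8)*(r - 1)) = r - 8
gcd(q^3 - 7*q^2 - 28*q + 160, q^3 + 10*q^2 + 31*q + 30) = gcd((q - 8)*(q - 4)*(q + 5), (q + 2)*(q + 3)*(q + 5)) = q + 5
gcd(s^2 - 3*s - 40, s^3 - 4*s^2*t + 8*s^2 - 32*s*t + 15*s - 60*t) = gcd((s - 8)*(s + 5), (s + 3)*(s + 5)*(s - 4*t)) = s + 5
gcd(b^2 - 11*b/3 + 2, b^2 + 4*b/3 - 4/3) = b - 2/3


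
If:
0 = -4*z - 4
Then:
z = -1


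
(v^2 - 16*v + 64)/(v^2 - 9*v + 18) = (v^2 - 16*v + 64)/(v^2 - 9*v + 18)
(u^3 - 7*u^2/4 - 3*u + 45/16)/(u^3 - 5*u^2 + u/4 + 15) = (u - 3/4)/(u - 4)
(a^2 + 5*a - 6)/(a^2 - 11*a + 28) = (a^2 + 5*a - 6)/(a^2 - 11*a + 28)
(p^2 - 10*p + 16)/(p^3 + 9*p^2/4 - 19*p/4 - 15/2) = 4*(p - 8)/(4*p^2 + 17*p + 15)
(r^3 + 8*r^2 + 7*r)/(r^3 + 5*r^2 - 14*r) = (r + 1)/(r - 2)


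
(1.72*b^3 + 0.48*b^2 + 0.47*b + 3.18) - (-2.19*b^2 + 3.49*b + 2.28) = 1.72*b^3 + 2.67*b^2 - 3.02*b + 0.9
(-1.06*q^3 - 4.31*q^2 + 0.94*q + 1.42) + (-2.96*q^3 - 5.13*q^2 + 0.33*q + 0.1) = -4.02*q^3 - 9.44*q^2 + 1.27*q + 1.52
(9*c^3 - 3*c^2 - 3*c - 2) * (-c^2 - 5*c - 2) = -9*c^5 - 42*c^4 + 23*c^2 + 16*c + 4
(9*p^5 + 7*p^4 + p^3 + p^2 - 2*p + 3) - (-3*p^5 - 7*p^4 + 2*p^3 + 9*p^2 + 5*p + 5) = 12*p^5 + 14*p^4 - p^3 - 8*p^2 - 7*p - 2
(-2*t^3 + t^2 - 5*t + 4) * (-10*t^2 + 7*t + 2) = 20*t^5 - 24*t^4 + 53*t^3 - 73*t^2 + 18*t + 8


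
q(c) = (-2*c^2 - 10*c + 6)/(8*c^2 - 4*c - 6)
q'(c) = (4 - 16*c)*(-2*c^2 - 10*c + 6)/(8*c^2 - 4*c - 6)^2 + (-4*c - 10)/(8*c^2 - 4*c - 6) = (22*c^2 - 18*c + 21)/(16*c^4 - 16*c^3 - 20*c^2 + 12*c + 9)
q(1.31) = -4.23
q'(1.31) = 22.71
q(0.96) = 2.21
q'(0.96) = 15.77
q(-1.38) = 1.08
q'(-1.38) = 1.61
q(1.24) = -7.07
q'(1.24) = 72.33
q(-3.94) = 0.11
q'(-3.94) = 0.10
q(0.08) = -0.83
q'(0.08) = 2.01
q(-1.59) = 0.82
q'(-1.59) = 0.99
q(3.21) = -0.73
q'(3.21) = 0.19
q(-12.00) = -0.14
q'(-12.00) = 0.01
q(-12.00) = -0.14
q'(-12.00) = 0.01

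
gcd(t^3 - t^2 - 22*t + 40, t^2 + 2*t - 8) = t - 2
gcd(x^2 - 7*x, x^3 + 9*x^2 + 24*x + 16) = 1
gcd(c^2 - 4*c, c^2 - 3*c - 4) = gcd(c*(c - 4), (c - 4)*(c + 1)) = c - 4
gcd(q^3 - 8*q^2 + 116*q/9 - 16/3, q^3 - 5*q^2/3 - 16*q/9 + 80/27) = q - 4/3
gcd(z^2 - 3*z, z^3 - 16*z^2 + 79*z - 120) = z - 3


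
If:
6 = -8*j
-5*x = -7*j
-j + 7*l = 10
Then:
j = -3/4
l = 37/28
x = -21/20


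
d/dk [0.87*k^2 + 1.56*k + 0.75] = 1.74*k + 1.56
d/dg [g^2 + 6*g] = 2*g + 6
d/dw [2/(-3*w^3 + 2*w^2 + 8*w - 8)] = 2*(9*w^2 - 4*w - 8)/(3*w^3 - 2*w^2 - 8*w + 8)^2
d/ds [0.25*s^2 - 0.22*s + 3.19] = 0.5*s - 0.22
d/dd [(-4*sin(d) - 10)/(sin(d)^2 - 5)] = 4*(sin(d)^2 + 5*sin(d) + 5)*cos(d)/(sin(d)^2 - 5)^2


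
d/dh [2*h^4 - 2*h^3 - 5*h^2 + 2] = 2*h*(4*h^2 - 3*h - 5)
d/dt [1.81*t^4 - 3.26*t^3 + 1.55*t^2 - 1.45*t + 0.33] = 7.24*t^3 - 9.78*t^2 + 3.1*t - 1.45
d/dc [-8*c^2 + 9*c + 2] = 9 - 16*c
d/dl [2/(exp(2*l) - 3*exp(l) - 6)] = (6 - 4*exp(l))*exp(l)/(-exp(2*l) + 3*exp(l) + 6)^2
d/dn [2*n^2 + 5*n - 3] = 4*n + 5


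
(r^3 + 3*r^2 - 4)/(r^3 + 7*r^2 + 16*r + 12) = (r - 1)/(r + 3)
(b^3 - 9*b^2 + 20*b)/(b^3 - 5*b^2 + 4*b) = (b - 5)/(b - 1)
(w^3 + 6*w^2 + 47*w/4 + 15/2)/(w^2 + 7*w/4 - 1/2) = (4*w^2 + 16*w + 15)/(4*w - 1)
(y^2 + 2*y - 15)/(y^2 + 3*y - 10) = (y - 3)/(y - 2)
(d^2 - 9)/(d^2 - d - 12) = (d - 3)/(d - 4)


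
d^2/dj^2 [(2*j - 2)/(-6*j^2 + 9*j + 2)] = 12*(3*(j - 1)*(4*j - 3)^2 + (6*j - 5)*(-6*j^2 + 9*j + 2))/(-6*j^2 + 9*j + 2)^3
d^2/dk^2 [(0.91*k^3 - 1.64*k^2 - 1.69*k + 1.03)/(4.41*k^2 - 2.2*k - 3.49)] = (-60.7369*k^3 + 10.664682*k^2 - 149.51874*k + 27.676566)/(85.766121*k^6 - 128.35746*k^5 - 139.588407*k^4 + 192.51188*k^3 + 110.467923*k^2 - 80.38866*k - 42.508549)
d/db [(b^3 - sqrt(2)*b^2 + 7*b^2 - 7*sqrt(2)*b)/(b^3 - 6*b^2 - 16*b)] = (-13*b^2 + sqrt(2)*b^2 - 32*b + 14*sqrt(2)*b - 112 - 26*sqrt(2))/(b^4 - 12*b^3 + 4*b^2 + 192*b + 256)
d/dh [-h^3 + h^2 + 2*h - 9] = -3*h^2 + 2*h + 2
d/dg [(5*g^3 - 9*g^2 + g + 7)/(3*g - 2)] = (30*g^3 - 57*g^2 + 36*g - 23)/(9*g^2 - 12*g + 4)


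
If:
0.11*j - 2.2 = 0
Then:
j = 20.00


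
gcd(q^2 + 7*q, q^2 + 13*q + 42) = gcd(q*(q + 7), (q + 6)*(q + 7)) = q + 7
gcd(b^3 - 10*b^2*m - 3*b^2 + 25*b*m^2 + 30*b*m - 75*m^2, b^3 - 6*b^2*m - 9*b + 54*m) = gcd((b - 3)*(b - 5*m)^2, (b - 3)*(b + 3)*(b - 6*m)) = b - 3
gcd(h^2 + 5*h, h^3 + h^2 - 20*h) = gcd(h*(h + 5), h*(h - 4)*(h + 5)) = h^2 + 5*h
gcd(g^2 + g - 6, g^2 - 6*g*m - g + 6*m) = 1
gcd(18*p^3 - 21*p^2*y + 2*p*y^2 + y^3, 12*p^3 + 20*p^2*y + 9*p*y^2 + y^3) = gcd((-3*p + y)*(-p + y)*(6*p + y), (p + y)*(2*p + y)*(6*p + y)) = 6*p + y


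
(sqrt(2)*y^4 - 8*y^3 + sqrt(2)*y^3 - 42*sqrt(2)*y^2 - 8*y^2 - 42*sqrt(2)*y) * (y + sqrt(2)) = sqrt(2)*y^5 - 6*y^4 + sqrt(2)*y^4 - 50*sqrt(2)*y^3 - 6*y^3 - 84*y^2 - 50*sqrt(2)*y^2 - 84*y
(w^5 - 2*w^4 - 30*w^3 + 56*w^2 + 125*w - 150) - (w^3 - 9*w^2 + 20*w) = w^5 - 2*w^4 - 31*w^3 + 65*w^2 + 105*w - 150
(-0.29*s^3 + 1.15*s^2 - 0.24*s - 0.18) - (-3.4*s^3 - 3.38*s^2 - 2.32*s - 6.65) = 3.11*s^3 + 4.53*s^2 + 2.08*s + 6.47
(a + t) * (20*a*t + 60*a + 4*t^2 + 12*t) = 20*a^2*t + 60*a^2 + 24*a*t^2 + 72*a*t + 4*t^3 + 12*t^2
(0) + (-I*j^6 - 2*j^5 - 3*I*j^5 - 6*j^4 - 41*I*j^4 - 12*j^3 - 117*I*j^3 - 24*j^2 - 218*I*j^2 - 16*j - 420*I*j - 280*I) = -I*j^6 - 2*j^5 - 3*I*j^5 - 6*j^4 - 41*I*j^4 - 12*j^3 - 117*I*j^3 - 24*j^2 - 218*I*j^2 - 16*j - 420*I*j - 280*I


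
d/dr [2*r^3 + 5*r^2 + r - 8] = 6*r^2 + 10*r + 1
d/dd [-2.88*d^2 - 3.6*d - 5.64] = -5.76*d - 3.6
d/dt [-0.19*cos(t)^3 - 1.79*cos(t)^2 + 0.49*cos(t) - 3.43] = (0.57*cos(t)^2 + 3.58*cos(t) - 0.49)*sin(t)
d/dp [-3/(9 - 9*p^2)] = -2*p/(3*(p^2 - 1)^2)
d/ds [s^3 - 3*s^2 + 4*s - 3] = 3*s^2 - 6*s + 4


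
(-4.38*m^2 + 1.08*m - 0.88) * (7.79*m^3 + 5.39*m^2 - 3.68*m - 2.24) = -34.1202*m^5 - 15.195*m^4 + 15.0844*m^3 + 1.0936*m^2 + 0.819199999999999*m + 1.9712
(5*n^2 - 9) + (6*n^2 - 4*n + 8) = 11*n^2 - 4*n - 1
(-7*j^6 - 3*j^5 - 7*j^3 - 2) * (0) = 0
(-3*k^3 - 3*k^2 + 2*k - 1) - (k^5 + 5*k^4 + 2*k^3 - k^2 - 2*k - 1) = -k^5 - 5*k^4 - 5*k^3 - 2*k^2 + 4*k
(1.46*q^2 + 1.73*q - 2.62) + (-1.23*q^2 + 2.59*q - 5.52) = 0.23*q^2 + 4.32*q - 8.14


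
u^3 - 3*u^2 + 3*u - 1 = (u - 1)^3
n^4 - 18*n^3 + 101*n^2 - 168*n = n*(n - 8)*(n - 7)*(n - 3)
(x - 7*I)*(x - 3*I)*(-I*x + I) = -I*x^3 - 10*x^2 + I*x^2 + 10*x + 21*I*x - 21*I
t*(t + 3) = t^2 + 3*t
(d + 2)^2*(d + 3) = d^3 + 7*d^2 + 16*d + 12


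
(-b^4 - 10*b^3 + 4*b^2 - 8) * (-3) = 3*b^4 + 30*b^3 - 12*b^2 + 24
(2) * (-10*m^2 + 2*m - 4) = -20*m^2 + 4*m - 8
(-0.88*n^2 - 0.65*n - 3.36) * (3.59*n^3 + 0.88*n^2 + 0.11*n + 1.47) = -3.1592*n^5 - 3.1079*n^4 - 12.7312*n^3 - 4.3219*n^2 - 1.3251*n - 4.9392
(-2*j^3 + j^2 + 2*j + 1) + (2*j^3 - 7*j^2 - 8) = -6*j^2 + 2*j - 7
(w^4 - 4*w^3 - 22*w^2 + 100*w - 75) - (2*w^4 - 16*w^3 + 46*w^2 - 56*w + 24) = -w^4 + 12*w^3 - 68*w^2 + 156*w - 99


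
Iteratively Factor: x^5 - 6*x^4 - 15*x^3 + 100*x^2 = (x)*(x^4 - 6*x^3 - 15*x^2 + 100*x) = x*(x - 5)*(x^3 - x^2 - 20*x) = x^2*(x - 5)*(x^2 - x - 20) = x^2*(x - 5)*(x + 4)*(x - 5)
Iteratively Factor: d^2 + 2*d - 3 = (d - 1)*(d + 3)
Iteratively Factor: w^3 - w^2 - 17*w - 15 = (w + 3)*(w^2 - 4*w - 5) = (w + 1)*(w + 3)*(w - 5)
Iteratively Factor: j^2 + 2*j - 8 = (j - 2)*(j + 4)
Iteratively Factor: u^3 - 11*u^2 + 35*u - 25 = (u - 5)*(u^2 - 6*u + 5) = (u - 5)*(u - 1)*(u - 5)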